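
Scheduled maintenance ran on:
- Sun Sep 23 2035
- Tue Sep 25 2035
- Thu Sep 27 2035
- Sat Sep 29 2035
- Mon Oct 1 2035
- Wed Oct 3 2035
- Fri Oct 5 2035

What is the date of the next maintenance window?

Every event comes 2 days after the last (2, 2, 2, 2, 2, 2).
Fri Oct 5 2035 + 2 days = Sun Oct 7 2035.

Sun Oct 7 2035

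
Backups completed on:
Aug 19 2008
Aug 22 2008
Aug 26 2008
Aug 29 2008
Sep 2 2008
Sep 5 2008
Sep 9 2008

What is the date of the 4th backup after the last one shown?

Gaps: 3, 4, 3, 4, 3, 4 days — not constant, but cyclic with period 2.
The events fall on every Tuesday and Friday.
Next Friday: Sep 12 2008.
The following Tuesday is Sep 16 2008.
Next Friday: Sep 19 2008.
The following Tuesday is Sep 23 2008.

Sep 23 2008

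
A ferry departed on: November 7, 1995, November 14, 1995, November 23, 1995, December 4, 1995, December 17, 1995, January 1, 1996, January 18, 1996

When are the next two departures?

February 6, 1996; February 27, 1996

Gaps: 7, 9, 11, 13, 15, 17 days — each gap is 2 larger than the previous one.
Next gap: 19 days. January 18, 1996 + 19 days = February 6, 1996.
Next gap: 21 days. February 6, 1996 + 21 days = February 27, 1996.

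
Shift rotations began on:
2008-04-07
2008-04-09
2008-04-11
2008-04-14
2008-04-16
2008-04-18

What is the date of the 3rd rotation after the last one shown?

The gap pattern 2, 2, 3, 2, 2 repeats every 3 events.
These are the Mondays, Wednesdays and Fridays of each week.
The following Monday is 2008-04-21.
The following Wednesday is 2008-04-23.
The following Friday is 2008-04-25.

2008-04-25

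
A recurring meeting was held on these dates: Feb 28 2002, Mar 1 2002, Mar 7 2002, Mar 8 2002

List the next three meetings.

Mar 14 2002, Mar 15 2002, Mar 21 2002

Every event lands on a Thursday or Friday (gaps cycle 1, 6, 1).
So the schedule is: every Thursday and Friday.
Next Thursday: Mar 14 2002.
Next Friday: Mar 15 2002.
The following Thursday is Mar 21 2002.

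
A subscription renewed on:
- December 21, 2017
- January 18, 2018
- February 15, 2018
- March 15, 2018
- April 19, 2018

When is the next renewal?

These are Thursdays at 28- or 35-day spacing (28, 28, 28, 35).
The pattern: 3rd Thursday of the month.
3rd Thursday of May 2018: May 17, 2018.

May 17, 2018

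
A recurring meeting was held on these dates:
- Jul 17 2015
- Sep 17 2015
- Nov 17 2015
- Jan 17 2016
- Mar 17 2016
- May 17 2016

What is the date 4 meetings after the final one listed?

The day-of-month is always 17 (62, 61, 61, 60, 61 days between events).
So this recurs on the 17th of every 2 months.
Next: July 2016 → Jul 17 2016.
Next: September 2016 → Sep 17 2016.
Next: November 2016 → Nov 17 2016.
Next: January 2017 → Jan 17 2017.

Jan 17 2017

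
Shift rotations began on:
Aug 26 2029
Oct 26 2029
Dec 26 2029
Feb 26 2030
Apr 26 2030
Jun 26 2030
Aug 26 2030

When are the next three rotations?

The day-of-month is always 26 (61, 61, 62, 59, 61, 61 days between events).
So this recurs on the 26th of every 2 months.
Next: October 2030 → Oct 26 2030.
December 2030: Dec 26 2030.
Next: February 2031 → Feb 26 2031.

Oct 26 2030, Dec 26 2030, Feb 26 2031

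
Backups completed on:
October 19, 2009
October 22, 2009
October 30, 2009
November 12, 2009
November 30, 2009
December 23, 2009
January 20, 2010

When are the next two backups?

Intervals are 3, 8, 13, 18, 23, 28 days — an arithmetic progression with common difference 5.
Next gap: 33 days. January 20, 2010 + 33 days = February 22, 2010.
Next gap: 38 days. February 22, 2010 + 38 days = April 1, 2010.

February 22, 2010; April 1, 2010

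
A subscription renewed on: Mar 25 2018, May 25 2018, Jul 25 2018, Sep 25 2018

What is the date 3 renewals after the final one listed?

Mar 25 2019

The day-of-month is always 25 (61, 61, 62 days between events).
So this recurs on the 25th of every 2 months.
November 2018: Nov 25 2018.
Next: January 2019 → Jan 25 2019.
March 2019: Mar 25 2019.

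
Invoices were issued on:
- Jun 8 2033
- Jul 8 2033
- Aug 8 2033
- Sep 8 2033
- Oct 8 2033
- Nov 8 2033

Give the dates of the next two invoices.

Gaps: 30, 31, 31, 30, 31 days — not constant. Every event is on the 8th of the month.
Pattern: the 8th of each month.
December 2033: Dec 8 2033.
Next: January 2034 → Jan 8 2034.

Dec 8 2033, Jan 8 2034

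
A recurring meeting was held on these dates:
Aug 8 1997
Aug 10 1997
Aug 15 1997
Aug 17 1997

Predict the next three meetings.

Aug 22 1997, Aug 24 1997, Aug 29 1997

Every event lands on a Friday or Sunday (gaps cycle 2, 5, 2).
So the schedule is: every Friday and Sunday.
The following Friday is Aug 22 1997.
Next Sunday: Aug 24 1997.
The following Friday is Aug 29 1997.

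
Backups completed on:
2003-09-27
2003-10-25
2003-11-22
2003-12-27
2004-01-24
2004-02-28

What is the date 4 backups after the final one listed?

2004-06-26

These are Saturdays at 28- or 35-day spacing (28, 28, 35, 28, 35).
The pattern: 4th Saturday of the month.
March 2004 — 4th Saturday is 2004-03-27.
April 2004 — 4th Saturday is 2004-04-24.
May 2004 — 4th Saturday is 2004-05-22.
June 2004 — 4th Saturday is 2004-06-26.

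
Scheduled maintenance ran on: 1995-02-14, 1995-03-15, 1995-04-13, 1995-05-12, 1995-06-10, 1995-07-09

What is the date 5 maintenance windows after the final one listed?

Every event comes 29 days after the last (29, 29, 29, 29, 29).
1995-07-09 + 29 days = 1995-08-07.
1995-08-07 + 29 days = 1995-09-05.
1995-09-05 + 29 days = 1995-10-04.
1995-10-04 + 29 days = 1995-11-02.
1995-11-02 + 29 days = 1995-12-01.

1995-12-01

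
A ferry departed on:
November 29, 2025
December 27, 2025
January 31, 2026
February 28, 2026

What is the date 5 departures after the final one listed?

All Saturdays; the gaps (28, 35, 28) vary with month length.
This is the last Saturday of each month.
Last Saturday of March 2026: March 28, 2026.
Last Saturday of April 2026: April 25, 2026.
May 2026 ends with Saturday May 30, 2026.
Last Saturday of June 2026: June 27, 2026.
July 2026 ends with Saturday July 25, 2026.

July 25, 2026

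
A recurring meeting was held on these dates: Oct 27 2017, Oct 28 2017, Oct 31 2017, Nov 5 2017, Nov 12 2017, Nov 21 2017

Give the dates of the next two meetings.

The spacing grows by 2 each time: 1, 3, 5, 7, 9 days.
Next gap: 11 days. Nov 21 2017 + 11 days = Dec 2 2017.
Next gap: 13 days. Dec 2 2017 + 13 days = Dec 15 2017.

Dec 2 2017, Dec 15 2017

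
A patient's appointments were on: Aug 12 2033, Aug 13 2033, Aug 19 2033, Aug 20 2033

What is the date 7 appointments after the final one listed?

Gaps: 1, 6, 1 days — not constant, but cyclic with period 2.
The events fall on every Friday and Saturday.
Next Friday: Aug 26 2033.
Next Saturday: Aug 27 2033.
The following Friday is Sep 2 2033.
Next Saturday: Sep 3 2033.
Next Friday: Sep 9 2033.
Next Saturday: Sep 10 2033.
Next Friday: Sep 16 2033.

Sep 16 2033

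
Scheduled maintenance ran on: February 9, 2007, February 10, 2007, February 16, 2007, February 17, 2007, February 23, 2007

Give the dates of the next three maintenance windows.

February 24, 2007; March 2, 2007; March 3, 2007

Gaps: 1, 6, 1, 6 days — not constant, but cyclic with period 2.
The events fall on every Friday and Saturday.
The following Saturday is February 24, 2007.
The following Friday is March 2, 2007.
The following Saturday is March 3, 2007.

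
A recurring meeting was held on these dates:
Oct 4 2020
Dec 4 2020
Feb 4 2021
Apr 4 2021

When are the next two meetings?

The day-of-month is always 4 (61, 62, 59 days between events).
So this recurs on the 4th of every 2 months.
June 2021: Jun 4 2021.
Next: August 2021 → Aug 4 2021.

Jun 4 2021, Aug 4 2021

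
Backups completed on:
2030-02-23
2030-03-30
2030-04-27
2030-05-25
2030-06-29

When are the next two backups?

Every date is a Saturday; gaps 35, 28, 28, 35 days.
Each is the last Saturday of its month (at least one falls on the 29th or later, ruling out '4th Saturday').
Last Saturday of July 2030: 2030-07-27.
August 2030 ends with Saturday 2030-08-31.

2030-07-27, 2030-08-31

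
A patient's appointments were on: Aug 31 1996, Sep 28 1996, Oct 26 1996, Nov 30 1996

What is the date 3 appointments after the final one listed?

Every date is a Saturday; gaps 28, 28, 35 days.
Each is the last Saturday of its month (at least one falls on the 29th or later, ruling out '4th Saturday').
December 1996 ends with Saturday Dec 28 1996.
January 1997 ends with Saturday Jan 25 1997.
Last Saturday of February 1997: Feb 22 1997.

Feb 22 1997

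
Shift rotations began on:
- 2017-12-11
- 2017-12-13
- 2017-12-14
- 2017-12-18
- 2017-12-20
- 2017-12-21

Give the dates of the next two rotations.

Gaps: 2, 1, 4, 2, 1 days — not constant, but cyclic with period 3.
The events fall on every Monday, Wednesday and Thursday.
The following Monday is 2017-12-25.
Next Wednesday: 2017-12-27.

2017-12-25, 2017-12-27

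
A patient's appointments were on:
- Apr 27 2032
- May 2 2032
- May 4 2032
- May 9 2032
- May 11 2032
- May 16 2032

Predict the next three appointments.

Every event lands on a Tuesday or Sunday (gaps cycle 5, 2, 5, 2, 5).
So the schedule is: every Tuesday and Sunday.
Next Tuesday: May 18 2032.
Next Sunday: May 23 2032.
The following Tuesday is May 25 2032.

May 18 2032, May 23 2032, May 25 2032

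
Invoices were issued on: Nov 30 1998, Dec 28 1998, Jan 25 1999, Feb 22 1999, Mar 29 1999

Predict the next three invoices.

Apr 26 1999, May 31 1999, Jun 28 1999

These are Mondays with 28, 28, 28, 35-day gaps.
Each is the final Monday of its month — Nov 30 1998 is past the 28th, so '4th Monday' doesn't fit.
Last Monday of April 1999: Apr 26 1999.
Last Monday of May 1999: May 31 1999.
Last Monday of June 1999: Jun 28 1999.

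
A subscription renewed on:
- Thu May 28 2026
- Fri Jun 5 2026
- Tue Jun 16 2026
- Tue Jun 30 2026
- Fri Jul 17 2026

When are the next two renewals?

Thu Aug 6 2026, Sat Aug 29 2026

The spacing grows by 3 each time: 8, 11, 14, 17 days.
Next gap: 20 days. Fri Jul 17 2026 + 20 days = Thu Aug 6 2026.
Next gap: 23 days. Thu Aug 6 2026 + 23 days = Sat Aug 29 2026.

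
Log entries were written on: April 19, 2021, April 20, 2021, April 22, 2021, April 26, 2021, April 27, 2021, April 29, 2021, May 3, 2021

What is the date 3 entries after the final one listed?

Gaps: 1, 2, 4, 1, 2, 4 days — not constant, but cyclic with period 3.
The events fall on every Monday, Tuesday and Thursday.
Next Tuesday: May 4, 2021.
The following Thursday is May 6, 2021.
Next Monday: May 10, 2021.

May 10, 2021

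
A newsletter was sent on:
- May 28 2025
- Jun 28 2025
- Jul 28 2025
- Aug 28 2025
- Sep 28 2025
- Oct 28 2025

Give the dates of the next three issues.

Each date is the 28th; the gaps (31, 30, 31, 31, 30) track the month lengths.
The rule is the 28th of each month.
November 2025: Nov 28 2025.
December 2025: Dec 28 2025.
January 2026: Jan 28 2026.

Nov 28 2025, Dec 28 2025, Jan 28 2026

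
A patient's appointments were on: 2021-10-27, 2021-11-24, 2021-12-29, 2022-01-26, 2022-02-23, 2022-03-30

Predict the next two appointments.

2022-04-27, 2022-05-25

These are Wednesdays with 28, 35, 28, 28, 35-day gaps.
Each is the final Wednesday of its month — 2021-12-29 is past the 28th, so '4th Wednesday' doesn't fit.
Last Wednesday of April 2022: 2022-04-27.
May 2022 ends with Wednesday 2022-05-25.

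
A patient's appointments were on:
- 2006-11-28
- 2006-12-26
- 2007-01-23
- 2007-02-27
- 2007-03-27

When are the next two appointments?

Gaps: 28, 28, 35, 28 days — a mix of 28 and 35. Every date is a Tuesday.
Each is the 4th Tuesday of its month.
4th Tuesday of April 2007: 2007-04-24.
4th Tuesday of May 2007: 2007-05-22.

2007-04-24, 2007-05-22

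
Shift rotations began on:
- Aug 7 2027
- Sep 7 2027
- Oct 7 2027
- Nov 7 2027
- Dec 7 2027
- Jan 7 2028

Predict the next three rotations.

Feb 7 2028, Mar 7 2028, Apr 7 2028

Each date is the 7th; the gaps (31, 30, 31, 30, 31) track the month lengths.
The rule is the 7th of each month.
February 2028: Feb 7 2028.
March 2028: Mar 7 2028.
April 2028: Apr 7 2028.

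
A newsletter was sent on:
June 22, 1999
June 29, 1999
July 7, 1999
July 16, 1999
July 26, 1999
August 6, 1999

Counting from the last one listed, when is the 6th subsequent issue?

November 1, 1999

Gaps: 7, 8, 9, 10, 11 days — each gap is 1 larger than the previous one.
Next gap: 12 days. August 6, 1999 + 12 days = August 18, 1999.
Next gap: 13 days. August 18, 1999 + 13 days = August 31, 1999.
Next gap: 14 days. August 31, 1999 + 14 days = September 14, 1999.
Next gap: 15 days. September 14, 1999 + 15 days = September 29, 1999.
Next gap: 16 days. September 29, 1999 + 16 days = October 15, 1999.
Next gap: 17 days. October 15, 1999 + 17 days = November 1, 1999.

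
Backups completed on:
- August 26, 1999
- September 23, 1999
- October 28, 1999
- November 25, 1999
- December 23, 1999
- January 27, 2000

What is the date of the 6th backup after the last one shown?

July 27, 2000

These are Thursdays at 28- or 35-day spacing (28, 35, 28, 28, 35).
The pattern: 4th Thursday of the month.
February 2000 — 4th Thursday is February 24, 2000.
March 2000 — 4th Thursday is March 23, 2000.
April 2000 — 4th Thursday is April 27, 2000.
May 2000 — 4th Thursday is May 25, 2000.
June 2000 — 4th Thursday is June 22, 2000.
July 2000 — 4th Thursday is July 27, 2000.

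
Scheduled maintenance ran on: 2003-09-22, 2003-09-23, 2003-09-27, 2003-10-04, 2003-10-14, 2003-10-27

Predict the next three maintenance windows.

2003-11-12, 2003-12-01, 2003-12-23

The spacing grows by 3 each time: 1, 4, 7, 10, 13 days.
Next gap: 16 days. 2003-10-27 + 16 days = 2003-11-12.
Next gap: 19 days. 2003-11-12 + 19 days = 2003-12-01.
Next gap: 22 days. 2003-12-01 + 22 days = 2003-12-23.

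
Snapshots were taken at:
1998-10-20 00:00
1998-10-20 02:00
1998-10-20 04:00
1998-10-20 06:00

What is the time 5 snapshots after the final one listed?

1998-10-20 16:00

The interval is a steady 2 hours (2, 2, 2).
1998-10-20 06:00 + 2 h = 1998-10-20 08:00.
1998-10-20 08:00 + 2 h = 1998-10-20 10:00.
1998-10-20 10:00 + 2 h = 1998-10-20 12:00.
1998-10-20 12:00 + 2 h = 1998-10-20 14:00.
1998-10-20 14:00 + 2 h = 1998-10-20 16:00.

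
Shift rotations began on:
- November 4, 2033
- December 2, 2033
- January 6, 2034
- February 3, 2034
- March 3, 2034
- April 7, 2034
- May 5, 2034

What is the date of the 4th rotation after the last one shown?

All dates are Fridays, 28, 35, 28, 28, 35, 28 days apart.
Specifically, the 1st Friday of each month.
June 2034 — 1st Friday is June 2, 2034.
1st Friday of July 2034: July 7, 2034.
1st Friday of August 2034: August 4, 2034.
September 2034 — 1st Friday is September 1, 2034.

September 1, 2034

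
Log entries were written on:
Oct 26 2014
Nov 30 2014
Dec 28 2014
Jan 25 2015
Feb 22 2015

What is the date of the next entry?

Mar 29 2015

These are Sundays with 35, 28, 28, 28-day gaps.
Each is the final Sunday of its month — Nov 30 2014 is past the 28th, so '4th Sunday' doesn't fit.
March 2015 ends with Sunday Mar 29 2015.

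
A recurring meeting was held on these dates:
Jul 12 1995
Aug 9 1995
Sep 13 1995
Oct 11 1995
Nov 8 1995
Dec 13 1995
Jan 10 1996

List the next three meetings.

Gaps: 28, 35, 28, 28, 35, 28 days — a mix of 28 and 35. Every date is a Wednesday.
Each is the 2nd Wednesday of its month.
February 1996 — 2nd Wednesday is Feb 14 1996.
2nd Wednesday of March 1996: Mar 13 1996.
2nd Wednesday of April 1996: Apr 10 1996.

Feb 14 1996, Mar 13 1996, Apr 10 1996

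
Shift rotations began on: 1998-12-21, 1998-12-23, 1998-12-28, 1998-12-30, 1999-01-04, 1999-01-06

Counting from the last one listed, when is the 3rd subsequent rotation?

1999-01-18

Gaps: 2, 5, 2, 5, 2 days — not constant, but cyclic with period 2.
The events fall on every Monday and Wednesday.
The following Monday is 1999-01-11.
The following Wednesday is 1999-01-13.
Next Monday: 1999-01-18.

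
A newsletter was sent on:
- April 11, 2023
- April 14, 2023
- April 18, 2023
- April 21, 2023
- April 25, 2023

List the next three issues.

Gaps: 3, 4, 3, 4 days — not constant, but cyclic with period 2.
The events fall on every Tuesday and Friday.
The following Friday is April 28, 2023.
The following Tuesday is May 2, 2023.
Next Friday: May 5, 2023.

April 28, 2023; May 2, 2023; May 5, 2023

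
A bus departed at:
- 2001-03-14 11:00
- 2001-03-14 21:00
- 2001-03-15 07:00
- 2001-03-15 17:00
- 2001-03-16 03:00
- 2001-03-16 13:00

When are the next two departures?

2001-03-16 23:00, 2001-03-17 09:00

Spacing: 10, 10, 10, 10, 10 h — constant 10 h.
2001-03-16 13:00 + 10 h = 2001-03-16 23:00.
2001-03-16 23:00 + 10 h = 2001-03-17 09:00.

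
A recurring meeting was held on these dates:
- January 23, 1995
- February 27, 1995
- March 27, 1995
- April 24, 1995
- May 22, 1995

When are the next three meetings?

These are Mondays at 28- or 35-day spacing (35, 28, 28, 28).
The pattern: 4th Monday of the month.
June 1995 — 4th Monday is June 26, 1995.
July 1995 — 4th Monday is July 24, 1995.
4th Monday of August 1995: August 28, 1995.

June 26, 1995; July 24, 1995; August 28, 1995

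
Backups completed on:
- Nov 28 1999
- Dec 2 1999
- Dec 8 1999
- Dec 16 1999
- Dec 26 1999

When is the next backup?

Jan 7 2000

The spacing grows by 2 each time: 4, 6, 8, 10 days.
Next gap: 12 days. Dec 26 1999 + 12 days = Jan 7 2000.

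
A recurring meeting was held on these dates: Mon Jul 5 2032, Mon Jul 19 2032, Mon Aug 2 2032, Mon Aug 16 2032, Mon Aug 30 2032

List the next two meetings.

The spacing is 14, 14, 14, 14 days — always 14 days.
Mon Aug 30 2032 + 14 days = Mon Sep 13 2032.
Mon Sep 13 2032 + 14 days = Mon Sep 27 2032.

Mon Sep 13 2032, Mon Sep 27 2032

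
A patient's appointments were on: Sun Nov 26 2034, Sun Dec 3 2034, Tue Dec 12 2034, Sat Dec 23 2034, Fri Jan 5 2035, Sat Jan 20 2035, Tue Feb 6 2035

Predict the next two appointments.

Intervals are 7, 9, 11, 13, 15, 17 days — an arithmetic progression with common difference 2.
Next gap: 19 days. Tue Feb 6 2035 + 19 days = Sun Feb 25 2035.
Next gap: 21 days. Sun Feb 25 2035 + 21 days = Sun Mar 18 2035.

Sun Feb 25 2035, Sun Mar 18 2035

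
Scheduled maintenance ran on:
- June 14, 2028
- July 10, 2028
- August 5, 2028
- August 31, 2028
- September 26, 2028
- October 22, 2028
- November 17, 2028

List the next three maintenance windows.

Every event comes 26 days after the last (26, 26, 26, 26, 26, 26).
November 17, 2028 + 26 days = December 13, 2028.
December 13, 2028 + 26 days = January 8, 2029.
January 8, 2029 + 26 days = February 3, 2029.

December 13, 2028; January 8, 2029; February 3, 2029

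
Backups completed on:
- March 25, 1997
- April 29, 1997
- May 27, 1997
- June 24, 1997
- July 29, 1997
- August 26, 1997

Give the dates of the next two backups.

Every date is a Tuesday; gaps 35, 28, 28, 35, 28 days.
Each is the last Tuesday of its month (at least one falls on the 29th or later, ruling out '4th Tuesday').
September 1997 ends with Tuesday September 30, 1997.
Last Tuesday of October 1997: October 28, 1997.

September 30, 1997; October 28, 1997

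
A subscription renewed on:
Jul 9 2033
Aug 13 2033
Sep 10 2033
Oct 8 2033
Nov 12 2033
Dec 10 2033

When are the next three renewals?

Gaps: 35, 28, 28, 35, 28 days — a mix of 28 and 35. Every date is a Saturday.
Each is the 2nd Saturday of its month.
January 2034 — 2nd Saturday is Jan 14 2034.
February 2034 — 2nd Saturday is Feb 11 2034.
March 2034 — 2nd Saturday is Mar 11 2034.

Jan 14 2034, Feb 11 2034, Mar 11 2034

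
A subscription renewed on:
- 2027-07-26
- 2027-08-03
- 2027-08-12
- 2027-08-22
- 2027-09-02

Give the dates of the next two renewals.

2027-09-14, 2027-09-27

Gaps: 8, 9, 10, 11 days — each gap is 1 larger than the previous one.
Next gap: 12 days. 2027-09-02 + 12 days = 2027-09-14.
Next gap: 13 days. 2027-09-14 + 13 days = 2027-09-27.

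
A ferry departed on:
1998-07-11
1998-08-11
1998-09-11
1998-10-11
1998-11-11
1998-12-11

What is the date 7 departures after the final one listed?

The day-of-month is always 11 (31, 31, 30, 31, 30 days between events).
So this recurs on the 11th of each month.
January 1999: 1999-01-11.
Next: February 1999 → 1999-02-11.
Next: March 1999 → 1999-03-11.
April 1999: 1999-04-11.
Next: May 1999 → 1999-05-11.
June 1999: 1999-06-11.
Next: July 1999 → 1999-07-11.

1999-07-11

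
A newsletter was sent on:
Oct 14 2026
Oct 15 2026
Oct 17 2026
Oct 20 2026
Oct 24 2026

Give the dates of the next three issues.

Oct 29 2026, Nov 4 2026, Nov 11 2026

The spacing grows by 1 each time: 1, 2, 3, 4 days.
Next gap: 5 days. Oct 24 2026 + 5 days = Oct 29 2026.
Next gap: 6 days. Oct 29 2026 + 6 days = Nov 4 2026.
Next gap: 7 days. Nov 4 2026 + 7 days = Nov 11 2026.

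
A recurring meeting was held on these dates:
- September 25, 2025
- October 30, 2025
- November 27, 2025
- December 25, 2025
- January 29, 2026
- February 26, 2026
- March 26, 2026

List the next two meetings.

Every date is a Thursday; gaps 35, 28, 28, 35, 28, 28 days.
Each is the last Thursday of its month (at least one falls on the 29th or later, ruling out '4th Thursday').
April 2026 ends with Thursday April 30, 2026.
Last Thursday of May 2026: May 28, 2026.

April 30, 2026; May 28, 2026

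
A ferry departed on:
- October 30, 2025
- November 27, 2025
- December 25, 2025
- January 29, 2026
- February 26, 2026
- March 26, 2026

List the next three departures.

April 30, 2026; May 28, 2026; June 25, 2026

Every date is a Thursday; gaps 28, 28, 35, 28, 28 days.
Each is the last Thursday of its month (at least one falls on the 29th or later, ruling out '4th Thursday').
Last Thursday of April 2026: April 30, 2026.
Last Thursday of May 2026: May 28, 2026.
June 2026 ends with Thursday June 25, 2026.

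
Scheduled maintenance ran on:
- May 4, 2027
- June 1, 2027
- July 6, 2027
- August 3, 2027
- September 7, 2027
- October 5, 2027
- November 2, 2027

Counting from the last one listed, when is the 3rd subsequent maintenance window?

February 1, 2028

All dates are Tuesdays, 28, 35, 28, 35, 28, 28 days apart.
Specifically, the 1st Tuesday of each month.
December 2027 — 1st Tuesday is December 7, 2027.
January 2028 — 1st Tuesday is January 4, 2028.
1st Tuesday of February 2028: February 1, 2028.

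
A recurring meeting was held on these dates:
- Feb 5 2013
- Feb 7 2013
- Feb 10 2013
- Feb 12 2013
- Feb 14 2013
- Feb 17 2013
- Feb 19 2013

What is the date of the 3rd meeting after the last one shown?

Gaps: 2, 3, 2, 2, 3, 2 days — not constant, but cyclic with period 3.
The events fall on every Tuesday, Thursday and Sunday.
The following Thursday is Feb 21 2013.
The following Sunday is Feb 24 2013.
Next Tuesday: Feb 26 2013.

Feb 26 2013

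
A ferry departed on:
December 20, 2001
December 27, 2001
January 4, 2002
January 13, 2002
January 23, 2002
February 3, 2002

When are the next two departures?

February 15, 2002; February 28, 2002

The spacing grows by 1 each time: 7, 8, 9, 10, 11 days.
Next gap: 12 days. February 3, 2002 + 12 days = February 15, 2002.
Next gap: 13 days. February 15, 2002 + 13 days = February 28, 2002.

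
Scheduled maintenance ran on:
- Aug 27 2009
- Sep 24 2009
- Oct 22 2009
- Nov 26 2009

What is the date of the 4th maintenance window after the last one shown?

All dates are Thursdays, 28, 28, 35 days apart.
Specifically, the 4th Thursday of each month.
4th Thursday of December 2009: Dec 24 2009.
January 2010 — 4th Thursday is Jan 28 2010.
4th Thursday of February 2010: Feb 25 2010.
March 2010 — 4th Thursday is Mar 25 2010.

Mar 25 2010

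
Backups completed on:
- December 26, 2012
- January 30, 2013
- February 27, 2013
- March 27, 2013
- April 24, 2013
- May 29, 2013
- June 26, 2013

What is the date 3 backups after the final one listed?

September 25, 2013

All Wednesdays; the gaps (35, 28, 28, 28, 35, 28) vary with month length.
This is the last Wednesday of each month.
July 2013 ends with Wednesday July 31, 2013.
August 2013 ends with Wednesday August 28, 2013.
Last Wednesday of September 2013: September 25, 2013.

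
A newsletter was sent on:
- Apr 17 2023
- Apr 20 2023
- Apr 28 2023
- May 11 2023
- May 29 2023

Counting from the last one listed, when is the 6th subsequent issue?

Gaps: 3, 8, 13, 18 days — each gap is 5 larger than the previous one.
Next gap: 23 days. May 29 2023 + 23 days = Jun 21 2023.
Next gap: 28 days. Jun 21 2023 + 28 days = Jul 19 2023.
Next gap: 33 days. Jul 19 2023 + 33 days = Aug 21 2023.
Next gap: 38 days. Aug 21 2023 + 38 days = Sep 28 2023.
Next gap: 43 days. Sep 28 2023 + 43 days = Nov 10 2023.
Next gap: 48 days. Nov 10 2023 + 48 days = Dec 28 2023.

Dec 28 2023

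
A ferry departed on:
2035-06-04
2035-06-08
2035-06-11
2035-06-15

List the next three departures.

The gap pattern 4, 3, 4 repeats every 2 events.
These are the Mondays and Fridays of each week.
Next Monday: 2035-06-18.
The following Friday is 2035-06-22.
Next Monday: 2035-06-25.

2035-06-18, 2035-06-22, 2035-06-25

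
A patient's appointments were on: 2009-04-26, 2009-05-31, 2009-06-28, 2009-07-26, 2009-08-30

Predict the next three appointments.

2009-09-27, 2009-10-25, 2009-11-29

All Sundays; the gaps (35, 28, 28, 35) vary with month length.
This is the last Sunday of each month.
Last Sunday of September 2009: 2009-09-27.
Last Sunday of October 2009: 2009-10-25.
Last Sunday of November 2009: 2009-11-29.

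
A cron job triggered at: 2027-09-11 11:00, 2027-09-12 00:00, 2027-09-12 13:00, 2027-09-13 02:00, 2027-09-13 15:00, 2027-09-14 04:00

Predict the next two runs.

2027-09-14 17:00, 2027-09-15 06:00

The interval is a steady 13 hours (13, 13, 13, 13, 13).
2027-09-14 04:00 + 13 h = 2027-09-14 17:00.
2027-09-14 17:00 + 13 h = 2027-09-15 06:00.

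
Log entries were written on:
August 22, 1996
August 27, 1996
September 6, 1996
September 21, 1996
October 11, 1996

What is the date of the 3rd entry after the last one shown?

January 9, 1997

Intervals are 5, 10, 15, 20 days — an arithmetic progression with common difference 5.
Next gap: 25 days. October 11, 1996 + 25 days = November 5, 1996.
Next gap: 30 days. November 5, 1996 + 30 days = December 5, 1996.
Next gap: 35 days. December 5, 1996 + 35 days = January 9, 1997.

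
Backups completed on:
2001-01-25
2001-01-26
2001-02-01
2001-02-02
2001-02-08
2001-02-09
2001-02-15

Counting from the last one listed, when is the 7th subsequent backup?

Every event lands on a Thursday or Friday (gaps cycle 1, 6, 1, 6, 1, 6).
So the schedule is: every Thursday and Friday.
Next Friday: 2001-02-16.
Next Thursday: 2001-02-22.
Next Friday: 2001-02-23.
The following Thursday is 2001-03-01.
Next Friday: 2001-03-02.
Next Thursday: 2001-03-08.
Next Friday: 2001-03-09.

2001-03-09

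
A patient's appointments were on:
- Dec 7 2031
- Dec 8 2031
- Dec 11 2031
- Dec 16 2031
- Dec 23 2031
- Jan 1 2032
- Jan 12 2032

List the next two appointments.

Intervals are 1, 3, 5, 7, 9, 11 days — an arithmetic progression with common difference 2.
Next gap: 13 days. Jan 12 2032 + 13 days = Jan 25 2032.
Next gap: 15 days. Jan 25 2032 + 15 days = Feb 9 2032.

Jan 25 2032, Feb 9 2032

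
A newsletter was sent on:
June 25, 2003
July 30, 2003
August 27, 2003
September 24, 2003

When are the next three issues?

All Wednesdays; the gaps (35, 28, 28) vary with month length.
This is the last Wednesday of each month.
Last Wednesday of October 2003: October 29, 2003.
November 2003 ends with Wednesday November 26, 2003.
Last Wednesday of December 2003: December 31, 2003.

October 29, 2003; November 26, 2003; December 31, 2003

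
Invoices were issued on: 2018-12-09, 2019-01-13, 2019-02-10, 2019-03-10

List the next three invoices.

2019-04-14, 2019-05-12, 2019-06-09

These are Sundays at 28- or 35-day spacing (35, 28, 28).
The pattern: 2nd Sunday of the month.
2nd Sunday of April 2019: 2019-04-14.
May 2019 — 2nd Sunday is 2019-05-12.
2nd Sunday of June 2019: 2019-06-09.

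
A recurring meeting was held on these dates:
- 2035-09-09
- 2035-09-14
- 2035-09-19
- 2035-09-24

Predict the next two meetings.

Every event comes 5 days after the last (5, 5, 5).
2035-09-24 + 5 days = 2035-09-29.
2035-09-29 + 5 days = 2035-10-04.

2035-09-29, 2035-10-04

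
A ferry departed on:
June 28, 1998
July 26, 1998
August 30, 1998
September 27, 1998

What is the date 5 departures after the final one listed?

All Sundays; the gaps (28, 35, 28) vary with month length.
This is the last Sunday of each month.
Last Sunday of October 1998: October 25, 1998.
Last Sunday of November 1998: November 29, 1998.
Last Sunday of December 1998: December 27, 1998.
January 1999 ends with Sunday January 31, 1999.
February 1999 ends with Sunday February 28, 1999.

February 28, 1999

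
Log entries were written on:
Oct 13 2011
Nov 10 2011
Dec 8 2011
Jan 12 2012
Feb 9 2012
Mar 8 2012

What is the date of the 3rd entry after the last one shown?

Gaps: 28, 28, 35, 28, 28 days — a mix of 28 and 35. Every date is a Thursday.
Each is the 2nd Thursday of its month.
2nd Thursday of April 2012: Apr 12 2012.
2nd Thursday of May 2012: May 10 2012.
June 2012 — 2nd Thursday is Jun 14 2012.

Jun 14 2012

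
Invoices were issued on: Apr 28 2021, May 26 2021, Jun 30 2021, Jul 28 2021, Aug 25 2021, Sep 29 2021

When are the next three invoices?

Oct 27 2021, Nov 24 2021, Dec 29 2021

Every date is a Wednesday; gaps 28, 35, 28, 28, 35 days.
Each is the last Wednesday of its month (at least one falls on the 29th or later, ruling out '4th Wednesday').
October 2021 ends with Wednesday Oct 27 2021.
November 2021 ends with Wednesday Nov 24 2021.
December 2021 ends with Wednesday Dec 29 2021.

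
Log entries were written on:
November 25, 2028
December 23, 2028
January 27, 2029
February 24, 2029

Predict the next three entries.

All dates are Saturdays, 28, 35, 28 days apart.
Specifically, the 4th Saturday of each month.
4th Saturday of March 2029: March 24, 2029.
4th Saturday of April 2029: April 28, 2029.
4th Saturday of May 2029: May 26, 2029.

March 24, 2029; April 28, 2029; May 26, 2029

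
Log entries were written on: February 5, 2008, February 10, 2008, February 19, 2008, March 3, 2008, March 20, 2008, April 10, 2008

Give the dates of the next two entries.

Intervals are 5, 9, 13, 17, 21 days — an arithmetic progression with common difference 4.
Next gap: 25 days. April 10, 2008 + 25 days = May 5, 2008.
Next gap: 29 days. May 5, 2008 + 29 days = June 3, 2008.

May 5, 2008; June 3, 2008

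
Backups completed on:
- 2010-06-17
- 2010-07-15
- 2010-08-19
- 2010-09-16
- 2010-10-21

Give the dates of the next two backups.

2010-11-18, 2010-12-16

All dates are Thursdays, 28, 35, 28, 35 days apart.
Specifically, the 3rd Thursday of each month.
3rd Thursday of November 2010: 2010-11-18.
December 2010 — 3rd Thursday is 2010-12-16.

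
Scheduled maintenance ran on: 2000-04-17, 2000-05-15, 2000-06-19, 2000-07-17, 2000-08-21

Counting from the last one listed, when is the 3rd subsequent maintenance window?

All dates are Mondays, 28, 35, 28, 35 days apart.
Specifically, the 3rd Monday of each month.
September 2000 — 3rd Monday is 2000-09-18.
October 2000 — 3rd Monday is 2000-10-16.
3rd Monday of November 2000: 2000-11-20.

2000-11-20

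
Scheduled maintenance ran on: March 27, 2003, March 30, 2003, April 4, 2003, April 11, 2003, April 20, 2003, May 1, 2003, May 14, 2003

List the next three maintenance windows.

May 29, 2003; June 15, 2003; July 4, 2003

Gaps: 3, 5, 7, 9, 11, 13 days — each gap is 2 larger than the previous one.
Next gap: 15 days. May 14, 2003 + 15 days = May 29, 2003.
Next gap: 17 days. May 29, 2003 + 17 days = June 15, 2003.
Next gap: 19 days. June 15, 2003 + 19 days = July 4, 2003.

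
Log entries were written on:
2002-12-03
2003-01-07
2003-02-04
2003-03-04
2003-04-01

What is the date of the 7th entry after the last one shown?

Gaps: 35, 28, 28, 28 days — a mix of 28 and 35. Every date is a Tuesday.
Each is the 1st Tuesday of its month.
1st Tuesday of May 2003: 2003-05-06.
June 2003 — 1st Tuesday is 2003-06-03.
1st Tuesday of July 2003: 2003-07-01.
August 2003 — 1st Tuesday is 2003-08-05.
1st Tuesday of September 2003: 2003-09-02.
October 2003 — 1st Tuesday is 2003-10-07.
1st Tuesday of November 2003: 2003-11-04.

2003-11-04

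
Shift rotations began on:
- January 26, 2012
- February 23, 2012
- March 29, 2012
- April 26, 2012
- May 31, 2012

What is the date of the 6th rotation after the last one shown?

Every date is a Thursday; gaps 28, 35, 28, 35 days.
Each is the last Thursday of its month (at least one falls on the 29th or later, ruling out '4th Thursday').
June 2012 ends with Thursday June 28, 2012.
Last Thursday of July 2012: July 26, 2012.
August 2012 ends with Thursday August 30, 2012.
Last Thursday of September 2012: September 27, 2012.
October 2012 ends with Thursday October 25, 2012.
Last Thursday of November 2012: November 29, 2012.

November 29, 2012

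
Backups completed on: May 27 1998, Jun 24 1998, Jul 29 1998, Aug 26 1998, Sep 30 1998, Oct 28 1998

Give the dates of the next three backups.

Nov 25 1998, Dec 30 1998, Jan 27 1999

All Wednesdays; the gaps (28, 35, 28, 35, 28) vary with month length.
This is the last Wednesday of each month.
November 1998 ends with Wednesday Nov 25 1998.
December 1998 ends with Wednesday Dec 30 1998.
Last Wednesday of January 1999: Jan 27 1999.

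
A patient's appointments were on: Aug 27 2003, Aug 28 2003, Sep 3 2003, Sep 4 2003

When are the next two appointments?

Sep 10 2003, Sep 11 2003

The gap pattern 1, 6, 1 repeats every 2 events.
These are the Wednesdays and Thursdays of each week.
The following Wednesday is Sep 10 2003.
Next Thursday: Sep 11 2003.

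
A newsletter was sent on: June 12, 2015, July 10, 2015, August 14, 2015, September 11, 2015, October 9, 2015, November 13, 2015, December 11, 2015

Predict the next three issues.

Gaps: 28, 35, 28, 28, 35, 28 days — a mix of 28 and 35. Every date is a Friday.
Each is the 2nd Friday of its month.
January 2016 — 2nd Friday is January 8, 2016.
February 2016 — 2nd Friday is February 12, 2016.
March 2016 — 2nd Friday is March 11, 2016.

January 8, 2016; February 12, 2016; March 11, 2016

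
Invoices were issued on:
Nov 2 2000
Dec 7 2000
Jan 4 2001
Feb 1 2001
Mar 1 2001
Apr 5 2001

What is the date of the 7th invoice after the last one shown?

These are Thursdays at 28- or 35-day spacing (35, 28, 28, 28, 35).
The pattern: 1st Thursday of the month.
May 2001 — 1st Thursday is May 3 2001.
June 2001 — 1st Thursday is Jun 7 2001.
1st Thursday of July 2001: Jul 5 2001.
1st Thursday of August 2001: Aug 2 2001.
1st Thursday of September 2001: Sep 6 2001.
1st Thursday of October 2001: Oct 4 2001.
1st Thursday of November 2001: Nov 1 2001.

Nov 1 2001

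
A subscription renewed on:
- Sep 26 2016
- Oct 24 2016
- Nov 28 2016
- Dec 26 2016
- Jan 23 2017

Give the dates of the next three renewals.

Feb 27 2017, Mar 27 2017, Apr 24 2017

Gaps: 28, 35, 28, 28 days — a mix of 28 and 35. Every date is a Monday.
Each is the 4th Monday of its month.
4th Monday of February 2017: Feb 27 2017.
March 2017 — 4th Monday is Mar 27 2017.
April 2017 — 4th Monday is Apr 24 2017.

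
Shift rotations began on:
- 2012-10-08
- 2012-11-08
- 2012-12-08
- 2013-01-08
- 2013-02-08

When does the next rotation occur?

Each date is the 8th; the gaps (31, 30, 31, 31) track the month lengths.
The rule is the 8th of each month.
Next: March 2013 → 2013-03-08.

2013-03-08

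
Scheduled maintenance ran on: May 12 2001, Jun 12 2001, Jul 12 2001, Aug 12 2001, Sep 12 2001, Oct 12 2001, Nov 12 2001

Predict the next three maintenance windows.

Dec 12 2001, Jan 12 2002, Feb 12 2002

Each date is the 12th; the gaps (31, 30, 31, 31, 30, 31) track the month lengths.
The rule is the 12th of each month.
December 2001: Dec 12 2001.
January 2002: Jan 12 2002.
February 2002: Feb 12 2002.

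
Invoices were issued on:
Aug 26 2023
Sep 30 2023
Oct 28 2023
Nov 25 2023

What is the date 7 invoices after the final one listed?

All Saturdays; the gaps (35, 28, 28) vary with month length.
This is the last Saturday of each month.
Last Saturday of December 2023: Dec 30 2023.
January 2024 ends with Saturday Jan 27 2024.
Last Saturday of February 2024: Feb 24 2024.
March 2024 ends with Saturday Mar 30 2024.
April 2024 ends with Saturday Apr 27 2024.
May 2024 ends with Saturday May 25 2024.
June 2024 ends with Saturday Jun 29 2024.

Jun 29 2024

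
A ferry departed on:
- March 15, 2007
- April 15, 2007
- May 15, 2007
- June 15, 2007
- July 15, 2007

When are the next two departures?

August 15, 2007; September 15, 2007

Each date is the 15th; the gaps (31, 30, 31, 30) track the month lengths.
The rule is the 15th of each month.
August 2007: August 15, 2007.
Next: September 2007 → September 15, 2007.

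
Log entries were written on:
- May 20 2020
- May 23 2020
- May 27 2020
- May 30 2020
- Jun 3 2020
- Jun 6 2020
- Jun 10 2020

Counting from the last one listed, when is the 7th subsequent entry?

Every event lands on a Wednesday or Saturday (gaps cycle 3, 4, 3, 4, 3, 4).
So the schedule is: every Wednesday and Saturday.
Next Saturday: Jun 13 2020.
The following Wednesday is Jun 17 2020.
Next Saturday: Jun 20 2020.
Next Wednesday: Jun 24 2020.
The following Saturday is Jun 27 2020.
Next Wednesday: Jul 1 2020.
The following Saturday is Jul 4 2020.

Jul 4 2020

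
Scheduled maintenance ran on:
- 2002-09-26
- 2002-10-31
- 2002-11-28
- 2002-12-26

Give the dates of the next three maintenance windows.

All Thursdays; the gaps (35, 28, 28) vary with month length.
This is the last Thursday of each month.
Last Thursday of January 2003: 2003-01-30.
Last Thursday of February 2003: 2003-02-27.
March 2003 ends with Thursday 2003-03-27.

2003-01-30, 2003-02-27, 2003-03-27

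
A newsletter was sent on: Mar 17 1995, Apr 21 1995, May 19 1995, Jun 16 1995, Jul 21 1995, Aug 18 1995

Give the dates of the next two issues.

Sep 15 1995, Oct 20 1995

These are Fridays at 28- or 35-day spacing (35, 28, 28, 35, 28).
The pattern: 3rd Friday of the month.
September 1995 — 3rd Friday is Sep 15 1995.
October 1995 — 3rd Friday is Oct 20 1995.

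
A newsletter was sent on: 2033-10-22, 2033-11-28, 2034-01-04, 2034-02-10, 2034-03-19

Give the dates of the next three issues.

Every event comes 37 days after the last (37, 37, 37, 37).
2034-03-19 + 37 days = 2034-04-25.
2034-04-25 + 37 days = 2034-06-01.
2034-06-01 + 37 days = 2034-07-08.

2034-04-25, 2034-06-01, 2034-07-08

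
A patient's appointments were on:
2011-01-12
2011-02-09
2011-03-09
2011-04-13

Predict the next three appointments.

Gaps: 28, 28, 35 days — a mix of 28 and 35. Every date is a Wednesday.
Each is the 2nd Wednesday of its month.
2nd Wednesday of May 2011: 2011-05-11.
2nd Wednesday of June 2011: 2011-06-08.
2nd Wednesday of July 2011: 2011-07-13.

2011-05-11, 2011-06-08, 2011-07-13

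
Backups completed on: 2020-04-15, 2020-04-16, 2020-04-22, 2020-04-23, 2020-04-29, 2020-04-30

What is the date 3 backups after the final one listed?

The gap pattern 1, 6, 1, 6, 1 repeats every 2 events.
These are the Wednesdays and Thursdays of each week.
The following Wednesday is 2020-05-06.
Next Thursday: 2020-05-07.
Next Wednesday: 2020-05-13.

2020-05-13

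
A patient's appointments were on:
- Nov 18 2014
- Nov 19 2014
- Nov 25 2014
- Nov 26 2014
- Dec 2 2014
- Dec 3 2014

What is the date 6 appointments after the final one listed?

Every event lands on a Tuesday or Wednesday (gaps cycle 1, 6, 1, 6, 1).
So the schedule is: every Tuesday and Wednesday.
Next Tuesday: Dec 9 2014.
Next Wednesday: Dec 10 2014.
The following Tuesday is Dec 16 2014.
Next Wednesday: Dec 17 2014.
Next Tuesday: Dec 23 2014.
Next Wednesday: Dec 24 2014.

Dec 24 2014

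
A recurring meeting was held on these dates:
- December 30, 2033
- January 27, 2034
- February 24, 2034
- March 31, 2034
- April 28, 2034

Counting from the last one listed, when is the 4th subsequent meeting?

August 25, 2034

Every date is a Friday; gaps 28, 28, 35, 28 days.
Each is the last Friday of its month (at least one falls on the 29th or later, ruling out '4th Friday').
Last Friday of May 2034: May 26, 2034.
June 2034 ends with Friday June 30, 2034.
Last Friday of July 2034: July 28, 2034.
August 2034 ends with Friday August 25, 2034.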